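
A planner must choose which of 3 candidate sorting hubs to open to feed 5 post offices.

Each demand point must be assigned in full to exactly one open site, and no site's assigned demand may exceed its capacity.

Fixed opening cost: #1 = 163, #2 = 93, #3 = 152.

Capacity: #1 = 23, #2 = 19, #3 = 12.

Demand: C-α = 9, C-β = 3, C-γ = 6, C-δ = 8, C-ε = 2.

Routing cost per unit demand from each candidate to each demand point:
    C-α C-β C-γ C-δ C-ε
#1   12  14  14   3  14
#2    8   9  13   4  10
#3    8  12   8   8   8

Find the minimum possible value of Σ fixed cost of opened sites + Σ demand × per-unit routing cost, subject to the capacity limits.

449

Open {#2, #3}; cheapest assignment that respects the capacities:
  #2 (cap 19, load 17): C-α, C-δ — cost 9×8 + 8×4 = 104
  #3 (cap 12, load 11): C-β, C-γ, C-ε — cost 3×12 + 6×8 + 2×8 = 100
  Shipping 204, fixed 245 → total 449.
  Any other capacity-feasible assignment to {#2, #3} ships for at least 204.
Compare {#1, #2}: its best feasible assignment gives total 483.
Compare {#1, #3}: its best feasible assignment gives total 547.
Every other set of open sites that can feasibly serve all demand totals ≥ 483 even under its best assignment. Minimum: 449.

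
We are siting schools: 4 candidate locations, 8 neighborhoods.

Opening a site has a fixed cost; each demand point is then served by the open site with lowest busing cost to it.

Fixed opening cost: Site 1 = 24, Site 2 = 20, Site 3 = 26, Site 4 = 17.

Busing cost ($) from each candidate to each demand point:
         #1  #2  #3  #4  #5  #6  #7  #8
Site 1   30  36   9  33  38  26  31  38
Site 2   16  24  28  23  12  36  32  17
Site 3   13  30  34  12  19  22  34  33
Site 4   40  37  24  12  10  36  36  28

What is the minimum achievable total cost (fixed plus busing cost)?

202

Open {Site 1, Site 2}: assign each demand point to its cheapest open site.
  #1→Site 2 16, #2→Site 2 24, #3→Site 1 9, #4→Site 2 23, #5→Site 2 12, #6→Site 1 26, #7→Site 1 31, #8→Site 2 17
  busing cost 158, fixed 44 → total 202.
Compare {Site 2, Site 3}: busing cost 160 + fixed 46 = 206.
Compare {Site 1, Site 2, Site 4}: busing cost 145 + fixed 61 = 206.
Compare {Site 2}: busing cost 188 + fixed 20 = 208.
All other subsets cost ≥ 206. Minimum total cost: 202.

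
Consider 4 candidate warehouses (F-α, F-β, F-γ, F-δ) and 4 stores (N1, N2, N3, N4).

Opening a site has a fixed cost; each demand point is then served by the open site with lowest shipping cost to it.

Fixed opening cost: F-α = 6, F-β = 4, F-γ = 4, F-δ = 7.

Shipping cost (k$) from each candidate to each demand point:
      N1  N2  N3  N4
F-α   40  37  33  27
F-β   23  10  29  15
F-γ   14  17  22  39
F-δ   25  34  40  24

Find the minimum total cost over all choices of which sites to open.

Open {F-β, F-γ}: assign each demand point to its cheapest open site.
  N1→F-γ 14, N2→F-β 10, N3→F-γ 22, N4→F-β 15
  shipping cost 61, fixed 8 → total 69.
Compare {F-α, F-β, F-γ}: shipping cost 61 + fixed 14 = 75.
Compare {F-β, F-γ, F-δ}: shipping cost 61 + fixed 15 = 76.
Compare {F-β}: shipping cost 77 + fixed 4 = 81.
All other subsets cost ≥ 75. Minimum total cost: 69.

69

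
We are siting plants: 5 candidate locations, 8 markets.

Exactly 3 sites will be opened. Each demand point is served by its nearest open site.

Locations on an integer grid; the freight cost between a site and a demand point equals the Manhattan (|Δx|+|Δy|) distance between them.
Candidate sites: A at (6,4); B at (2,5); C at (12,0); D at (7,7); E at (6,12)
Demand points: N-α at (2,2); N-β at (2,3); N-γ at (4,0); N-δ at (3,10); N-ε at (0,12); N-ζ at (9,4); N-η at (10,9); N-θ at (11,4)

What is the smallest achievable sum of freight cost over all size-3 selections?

Open {A, B, E}.
  N-α→B 3, N-β→B 2, N-γ→A 6, N-δ→E 5, N-ε→E 6, N-ζ→A 3, N-η→E 7, N-θ→A 5  ⇒ total 37.
Compare {A, B, D}: total 39.
Compare {B, D, E}: total 40.
No size-3 selection does better; minimum is 37.

37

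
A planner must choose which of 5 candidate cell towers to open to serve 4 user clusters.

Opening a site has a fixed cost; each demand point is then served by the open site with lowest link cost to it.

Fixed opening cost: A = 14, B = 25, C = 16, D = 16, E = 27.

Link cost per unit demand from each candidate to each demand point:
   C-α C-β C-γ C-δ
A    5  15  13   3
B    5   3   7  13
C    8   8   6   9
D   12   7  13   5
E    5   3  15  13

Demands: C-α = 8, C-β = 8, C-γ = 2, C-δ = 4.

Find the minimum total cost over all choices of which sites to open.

Open {A, B}: assign each demand point to its cheapest open site.
  C-α→A 8×5=40, C-β→B 8×3=24, C-γ→B 2×7=14, C-δ→A 4×3=12
  link cost 90, fixed 39 → total 129.
Compare {B, D}: link cost 98 + fixed 41 = 139.
Compare {A, E}: link cost 102 + fixed 41 = 143.
Compare {A, B, C}: link cost 88 + fixed 55 = 143.
All other subsets cost ≥ 139. Minimum total cost: 129.

129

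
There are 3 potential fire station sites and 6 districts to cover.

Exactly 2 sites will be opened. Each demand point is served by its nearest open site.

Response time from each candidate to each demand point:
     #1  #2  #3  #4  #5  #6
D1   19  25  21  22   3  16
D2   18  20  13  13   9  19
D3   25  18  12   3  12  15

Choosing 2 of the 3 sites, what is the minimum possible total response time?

70

Open {D1, D3}.
  #1→D1 19, #2→D3 18, #3→D3 12, #4→D3 3, #5→D1 3, #6→D3 15  ⇒ total 70.
Compare {D2, D3}: total 75.
Compare {D1, D2}: total 83.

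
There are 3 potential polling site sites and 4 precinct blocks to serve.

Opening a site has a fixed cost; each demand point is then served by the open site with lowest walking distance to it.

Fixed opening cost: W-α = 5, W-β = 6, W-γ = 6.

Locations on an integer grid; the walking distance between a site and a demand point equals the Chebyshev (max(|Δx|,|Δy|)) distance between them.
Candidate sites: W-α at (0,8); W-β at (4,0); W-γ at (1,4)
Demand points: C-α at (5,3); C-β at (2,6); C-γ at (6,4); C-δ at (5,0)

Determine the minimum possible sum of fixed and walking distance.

Open {W-β}: assign each demand point to its cheapest open site.
  C-α→W-β 3, C-β→W-β 6, C-γ→W-β 4, C-δ→W-β 1
  walking distance 14, fixed 6 → total 20.
Compare {W-γ}: walking distance 15 + fixed 6 = 21.
Compare {W-α, W-β}: walking distance 10 + fixed 11 = 21.
Compare {W-β, W-γ}: walking distance 10 + fixed 12 = 22.
All other subsets cost ≥ 21. Minimum total cost: 20.

20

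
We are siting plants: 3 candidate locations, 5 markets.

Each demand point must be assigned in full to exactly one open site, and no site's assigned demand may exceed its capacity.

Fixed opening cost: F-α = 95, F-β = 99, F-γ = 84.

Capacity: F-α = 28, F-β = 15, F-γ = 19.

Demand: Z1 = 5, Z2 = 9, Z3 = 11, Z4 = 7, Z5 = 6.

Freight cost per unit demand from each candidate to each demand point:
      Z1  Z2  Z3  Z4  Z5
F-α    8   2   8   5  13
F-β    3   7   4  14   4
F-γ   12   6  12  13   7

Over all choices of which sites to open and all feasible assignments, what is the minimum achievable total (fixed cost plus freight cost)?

374

Open {F-α, F-β}; cheapest assignment that respects the capacities:
  F-α (cap 28, load 27): Z2, Z3, Z4 — cost 9×2 + 11×8 + 7×5 = 141
  F-β (cap 15, load 11): Z1, Z5 — cost 5×3 + 6×4 = 39
  Shipping 180, fixed 194 → total 374.
  Any other capacity-feasible assignment to {F-α, F-β} ships for at least 180.
Compare {F-α, F-γ}: its best feasible assignment gives total 422.
Compare {F-α, F-β, F-γ}: its best feasible assignment gives total 457.
Every other set of open sites that can feasibly serve all demand totals ≥ 422 even under its best assignment. Minimum: 374.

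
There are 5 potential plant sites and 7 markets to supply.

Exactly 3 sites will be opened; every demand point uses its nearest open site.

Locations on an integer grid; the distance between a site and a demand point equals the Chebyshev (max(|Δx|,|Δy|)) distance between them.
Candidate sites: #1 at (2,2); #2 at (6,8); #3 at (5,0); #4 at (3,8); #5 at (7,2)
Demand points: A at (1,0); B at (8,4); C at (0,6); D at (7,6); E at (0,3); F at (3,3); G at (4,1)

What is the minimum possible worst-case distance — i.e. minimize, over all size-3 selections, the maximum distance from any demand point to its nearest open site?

4

Open {#1, #2, #3}.
  Farthest demand point is B at distance 4 (to #2); all others are ≤ 4.
With {#1, #2, #4} the worst case is 4.
With {#1, #2, #5} the worst case is 4.
No size-3 selection achieves below 4.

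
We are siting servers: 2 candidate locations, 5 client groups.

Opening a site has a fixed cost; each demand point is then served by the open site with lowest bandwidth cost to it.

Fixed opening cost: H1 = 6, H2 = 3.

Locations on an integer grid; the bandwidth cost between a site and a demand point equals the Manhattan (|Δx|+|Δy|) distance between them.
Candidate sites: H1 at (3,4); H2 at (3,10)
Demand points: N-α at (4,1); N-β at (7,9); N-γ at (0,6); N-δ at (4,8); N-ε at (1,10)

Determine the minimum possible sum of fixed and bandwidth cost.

Open {H1, H2}: assign each demand point to its cheapest open site.
  N-α→H1 4, N-β→H2 5, N-γ→H1 5, N-δ→H2 3, N-ε→H2 2
  bandwidth cost 19, fixed 9 → total 28.
Compare {H2}: bandwidth cost 27 + fixed 3 = 30.
Compare {H1}: bandwidth cost 31 + fixed 6 = 37.

28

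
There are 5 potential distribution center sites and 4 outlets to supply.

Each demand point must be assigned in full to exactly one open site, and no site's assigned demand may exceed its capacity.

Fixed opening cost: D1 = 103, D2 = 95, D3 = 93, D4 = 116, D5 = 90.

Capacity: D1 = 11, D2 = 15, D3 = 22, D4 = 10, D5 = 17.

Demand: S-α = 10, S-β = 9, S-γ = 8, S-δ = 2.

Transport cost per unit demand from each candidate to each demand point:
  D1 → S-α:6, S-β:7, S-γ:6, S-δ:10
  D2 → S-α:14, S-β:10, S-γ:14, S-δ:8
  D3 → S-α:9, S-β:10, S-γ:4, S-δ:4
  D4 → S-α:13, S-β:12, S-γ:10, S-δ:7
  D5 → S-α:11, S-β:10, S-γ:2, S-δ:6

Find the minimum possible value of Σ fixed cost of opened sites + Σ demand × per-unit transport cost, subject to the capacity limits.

386

Open {D1, D3}; cheapest assignment that respects the capacities:
  D1 (cap 11, load 10): S-α — cost 10×6 = 60
  D3 (cap 22, load 19): S-β, S-γ, S-δ — cost 9×10 + 8×4 + 2×4 = 130
  Shipping 190, fixed 196 → total 386.
  Any other capacity-feasible assignment to {D1, D3} ships for at least 190.
Compare {D3, D5}: its best feasible assignment gives total 387.
Compare {D2, D3}: its best feasible assignment gives total 408.
Every other set of open sites that can feasibly serve all demand totals ≥ 387 even under its best assignment. Minimum: 386.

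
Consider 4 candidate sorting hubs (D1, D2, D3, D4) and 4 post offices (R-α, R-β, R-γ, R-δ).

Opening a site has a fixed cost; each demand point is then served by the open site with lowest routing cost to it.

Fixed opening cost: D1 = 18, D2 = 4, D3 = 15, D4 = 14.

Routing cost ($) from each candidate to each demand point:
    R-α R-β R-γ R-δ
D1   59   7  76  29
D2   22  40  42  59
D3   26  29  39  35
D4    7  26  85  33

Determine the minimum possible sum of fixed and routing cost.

Open {D1, D2, D4}: assign each demand point to its cheapest open site.
  R-α→D4 7, R-β→D1 7, R-γ→D2 42, R-δ→D1 29
  routing cost 85, fixed 36 → total 121.
Compare {D1, D2}: routing cost 100 + fixed 22 = 122.
Compare {D2, D4}: routing cost 108 + fixed 18 = 126.
Compare {D1, D3, D4}: routing cost 82 + fixed 47 = 129.
All other subsets cost ≥ 122. Minimum total cost: 121.

121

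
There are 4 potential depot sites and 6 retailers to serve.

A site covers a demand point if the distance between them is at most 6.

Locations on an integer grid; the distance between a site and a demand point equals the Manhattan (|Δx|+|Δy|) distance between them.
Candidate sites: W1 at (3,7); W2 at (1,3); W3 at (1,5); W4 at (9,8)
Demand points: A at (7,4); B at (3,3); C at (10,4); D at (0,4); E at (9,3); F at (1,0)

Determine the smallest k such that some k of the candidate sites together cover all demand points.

Coverage sets (demand points within 6 of each site):
  W1: {B, D}
  W2: {B, D, F}
  W3: {B, D, F}
  W4: {A, C, E}
No single site covers all 6 demand points.
But {W2, W4} covers everything, so the minimum is 2.

2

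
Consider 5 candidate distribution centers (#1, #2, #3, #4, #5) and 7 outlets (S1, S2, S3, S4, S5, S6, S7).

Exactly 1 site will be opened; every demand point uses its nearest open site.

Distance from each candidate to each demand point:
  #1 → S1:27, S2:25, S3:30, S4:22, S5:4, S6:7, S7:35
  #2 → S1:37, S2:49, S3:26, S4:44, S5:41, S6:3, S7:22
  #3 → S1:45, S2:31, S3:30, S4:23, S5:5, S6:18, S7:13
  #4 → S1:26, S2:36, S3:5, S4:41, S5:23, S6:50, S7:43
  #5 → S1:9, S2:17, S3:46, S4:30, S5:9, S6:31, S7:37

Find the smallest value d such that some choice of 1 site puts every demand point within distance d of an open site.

35

Open {#1}.
  Farthest demand point is S7 at distance 35 (to #1); all others are ≤ 35.
With {#3} the worst case is 45.
With {#5} the worst case is 46.
No size-1 selection achieves below 35.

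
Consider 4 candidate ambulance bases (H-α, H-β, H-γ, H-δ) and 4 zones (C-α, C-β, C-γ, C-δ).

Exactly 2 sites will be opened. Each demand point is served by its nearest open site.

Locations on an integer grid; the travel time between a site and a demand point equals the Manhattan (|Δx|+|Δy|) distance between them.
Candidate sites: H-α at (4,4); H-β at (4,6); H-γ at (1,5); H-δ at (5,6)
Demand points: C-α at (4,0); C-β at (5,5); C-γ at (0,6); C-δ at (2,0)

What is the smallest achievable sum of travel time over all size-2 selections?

14

Open {H-α, H-γ}.
  C-α→H-α 4, C-β→H-α 2, C-γ→H-γ 2, C-δ→H-α 6  ⇒ total 14.
Compare {H-α, H-β}: total 16.
Compare {H-α, H-δ}: total 16.
No size-2 selection does better; minimum is 14.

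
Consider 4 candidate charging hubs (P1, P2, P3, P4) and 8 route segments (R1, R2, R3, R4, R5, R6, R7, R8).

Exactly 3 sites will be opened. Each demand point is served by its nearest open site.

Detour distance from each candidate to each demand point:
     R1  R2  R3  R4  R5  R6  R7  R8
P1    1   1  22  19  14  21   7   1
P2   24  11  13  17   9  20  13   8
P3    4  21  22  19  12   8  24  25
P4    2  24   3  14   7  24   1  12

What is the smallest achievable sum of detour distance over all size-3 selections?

Open {P1, P3, P4}.
  R1→P1 1, R2→P1 1, R3→P4 3, R4→P4 14, R5→P4 7, R6→P3 8, R7→P4 1, R8→P1 1  ⇒ total 36.
Compare {P1, P2, P4}: total 48.
Compare {P2, P3, P4}: total 54.
No size-3 selection does better; minimum is 36.

36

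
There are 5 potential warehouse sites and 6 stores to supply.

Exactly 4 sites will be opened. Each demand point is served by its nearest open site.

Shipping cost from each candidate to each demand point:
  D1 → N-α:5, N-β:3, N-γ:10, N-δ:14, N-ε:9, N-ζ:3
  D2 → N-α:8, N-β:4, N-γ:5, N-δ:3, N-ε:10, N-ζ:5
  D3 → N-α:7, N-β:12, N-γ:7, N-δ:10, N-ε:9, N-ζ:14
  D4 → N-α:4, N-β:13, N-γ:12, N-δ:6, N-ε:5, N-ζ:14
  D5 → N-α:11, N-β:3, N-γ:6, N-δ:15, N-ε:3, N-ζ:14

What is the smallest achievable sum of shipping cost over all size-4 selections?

Open {D1, D2, D4, D5}.
  N-α→D4 4, N-β→D1 3, N-γ→D2 5, N-δ→D2 3, N-ε→D5 3, N-ζ→D1 3  ⇒ total 21.
Compare {D1, D2, D3, D5}: total 22.
Compare {D1, D2, D3, D4}: total 23.
No size-4 selection does better; minimum is 21.

21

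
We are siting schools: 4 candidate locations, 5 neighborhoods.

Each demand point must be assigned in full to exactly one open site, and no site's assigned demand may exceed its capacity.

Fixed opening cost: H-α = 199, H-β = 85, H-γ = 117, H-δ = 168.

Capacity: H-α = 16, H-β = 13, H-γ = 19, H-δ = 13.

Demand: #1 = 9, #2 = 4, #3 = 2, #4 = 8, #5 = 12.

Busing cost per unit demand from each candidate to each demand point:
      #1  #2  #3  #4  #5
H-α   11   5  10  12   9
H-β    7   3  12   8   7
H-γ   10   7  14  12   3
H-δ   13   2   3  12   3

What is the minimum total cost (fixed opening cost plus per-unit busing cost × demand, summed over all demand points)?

Open {H-β, H-γ, H-δ}; cheapest assignment that respects the capacities:
  H-β (cap 13, load 13): #1, #2 — cost 9×7 + 4×3 = 75
  H-γ (cap 19, load 12): #5 — cost 12×3 = 36
  H-δ (cap 13, load 10): #3, #4 — cost 2×3 + 8×12 = 102
  Shipping 213, fixed 370 → total 583.
  Any other capacity-feasible assignment to {H-β, H-γ, H-δ} ships for at least 213.
Compare {H-α, H-β, H-γ}: its best feasible assignment gives total 628.
Compare {H-α, H-γ}: its best feasible assignment gives total 658.
Every other set of open sites that can feasibly serve all demand totals ≥ 628 even under its best assignment. Minimum: 583.

583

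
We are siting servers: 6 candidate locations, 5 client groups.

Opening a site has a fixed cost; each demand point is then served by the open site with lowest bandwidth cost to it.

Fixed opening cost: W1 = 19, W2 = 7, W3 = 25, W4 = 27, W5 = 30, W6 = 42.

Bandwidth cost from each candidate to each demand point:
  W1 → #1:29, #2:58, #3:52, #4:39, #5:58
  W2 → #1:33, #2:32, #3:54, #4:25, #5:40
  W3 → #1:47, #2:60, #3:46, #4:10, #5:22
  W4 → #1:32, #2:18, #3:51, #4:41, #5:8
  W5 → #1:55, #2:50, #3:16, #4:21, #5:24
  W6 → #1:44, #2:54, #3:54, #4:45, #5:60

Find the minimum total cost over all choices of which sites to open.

Open {W4, W5}: assign each demand point to its cheapest open site.
  #1→W4 32, #2→W4 18, #3→W5 16, #4→W5 21, #5→W4 8
  bandwidth cost 95, fixed 57 → total 152.
Compare {W2, W4, W5}: bandwidth cost 95 + fixed 64 = 159.
Compare {W2, W5}: bandwidth cost 126 + fixed 37 = 163.
Compare {W3, W4}: bandwidth cost 114 + fixed 52 = 166.
All other subsets cost ≥ 159. Minimum total cost: 152.

152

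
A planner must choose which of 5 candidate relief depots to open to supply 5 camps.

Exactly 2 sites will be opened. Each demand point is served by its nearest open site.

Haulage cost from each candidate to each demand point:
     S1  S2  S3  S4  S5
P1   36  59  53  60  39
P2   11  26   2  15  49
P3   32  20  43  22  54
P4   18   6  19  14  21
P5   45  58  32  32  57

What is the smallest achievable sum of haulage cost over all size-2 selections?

54

Open {P2, P4}.
  S1→P2 11, S2→P4 6, S3→P2 2, S4→P4 14, S5→P4 21  ⇒ total 54.
Compare {P1, P4}: total 78.
Compare {P3, P4}: total 78.
No size-2 selection does better; minimum is 54.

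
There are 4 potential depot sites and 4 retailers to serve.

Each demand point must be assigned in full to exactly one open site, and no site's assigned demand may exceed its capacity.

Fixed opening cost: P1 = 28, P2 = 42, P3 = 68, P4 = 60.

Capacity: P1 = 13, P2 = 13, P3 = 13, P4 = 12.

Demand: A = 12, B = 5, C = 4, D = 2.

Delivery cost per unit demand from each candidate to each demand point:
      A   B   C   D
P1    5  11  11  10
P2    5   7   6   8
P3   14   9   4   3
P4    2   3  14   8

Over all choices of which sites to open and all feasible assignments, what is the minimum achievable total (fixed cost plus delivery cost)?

Open {P2, P4}; cheapest assignment that respects the capacities:
  P2 (cap 13, load 11): B, C, D — cost 5×7 + 4×6 + 2×8 = 75
  P4 (cap 12, load 12): A — cost 12×2 = 24
  Shipping 99, fixed 102 → total 201.
  Any other capacity-feasible assignment to {P2, P4} ships for at least 99.
Compare {P1, P2}: its best feasible assignment gives total 205.
Compare {P3, P4}: its best feasible assignment gives total 219.
Every other set of open sites that can feasibly serve all demand totals ≥ 205 even under its best assignment. Minimum: 201.

201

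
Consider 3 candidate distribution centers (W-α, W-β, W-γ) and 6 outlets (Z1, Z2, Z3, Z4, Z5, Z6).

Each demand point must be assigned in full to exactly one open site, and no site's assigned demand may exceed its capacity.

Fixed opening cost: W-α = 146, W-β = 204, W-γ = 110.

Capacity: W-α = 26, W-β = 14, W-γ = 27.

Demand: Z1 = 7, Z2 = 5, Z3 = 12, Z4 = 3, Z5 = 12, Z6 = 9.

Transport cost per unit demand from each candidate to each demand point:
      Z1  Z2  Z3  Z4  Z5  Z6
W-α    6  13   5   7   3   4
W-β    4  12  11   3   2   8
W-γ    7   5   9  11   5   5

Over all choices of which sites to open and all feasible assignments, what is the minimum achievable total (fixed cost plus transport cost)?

Open {W-α, W-γ}; cheapest assignment that respects the capacities:
  W-α (cap 26, load 24): Z3, Z5 — cost 12×5 + 12×3 = 96
  W-γ (cap 27, load 24): Z1, Z2, Z4, Z6 — cost 7×7 + 5×5 + 3×11 + 9×5 = 152
  Shipping 248, fixed 256 → total 504.
  Any other capacity-feasible assignment to {W-α, W-γ} ships for at least 248.
Compare {W-α, W-β, W-γ}: its best feasible assignment gives total 663.
Every other set of open sites that can feasibly serve all demand totals ≥ 663 even under its best assignment. Minimum: 504.

504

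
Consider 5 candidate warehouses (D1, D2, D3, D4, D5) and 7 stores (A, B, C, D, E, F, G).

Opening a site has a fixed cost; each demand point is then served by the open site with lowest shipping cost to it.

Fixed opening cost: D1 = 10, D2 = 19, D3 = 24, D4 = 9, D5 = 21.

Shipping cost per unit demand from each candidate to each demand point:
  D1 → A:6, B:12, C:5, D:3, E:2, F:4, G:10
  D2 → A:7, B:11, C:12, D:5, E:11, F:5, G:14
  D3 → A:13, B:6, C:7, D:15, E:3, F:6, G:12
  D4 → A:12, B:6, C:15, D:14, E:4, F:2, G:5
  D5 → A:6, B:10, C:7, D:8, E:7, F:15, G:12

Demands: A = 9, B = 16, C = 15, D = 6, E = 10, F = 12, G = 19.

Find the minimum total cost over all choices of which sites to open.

401

Open {D1, D4}: assign each demand point to its cheapest open site.
  A→D1 9×6=54, B→D4 16×6=96, C→D1 15×5=75, D→D1 6×3=18, E→D1 10×2=20, F→D4 12×2=24, G→D4 19×5=95
  shipping cost 382, fixed 19 → total 401.
Compare {D1, D2, D4}: shipping cost 382 + fixed 38 = 420.
Compare {D1, D4, D5}: shipping cost 382 + fixed 40 = 422.
Compare {D1, D3, D4}: shipping cost 382 + fixed 43 = 425.
All other subsets cost ≥ 420. Minimum total cost: 401.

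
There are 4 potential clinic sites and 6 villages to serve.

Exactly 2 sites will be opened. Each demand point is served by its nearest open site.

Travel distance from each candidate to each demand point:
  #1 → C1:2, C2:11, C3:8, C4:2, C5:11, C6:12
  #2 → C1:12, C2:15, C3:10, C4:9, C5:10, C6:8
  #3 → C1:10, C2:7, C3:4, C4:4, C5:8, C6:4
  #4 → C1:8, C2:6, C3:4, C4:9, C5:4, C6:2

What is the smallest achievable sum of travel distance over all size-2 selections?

20

Open {#1, #4}.
  C1→#1 2, C2→#4 6, C3→#4 4, C4→#1 2, C5→#4 4, C6→#4 2  ⇒ total 20.
Compare {#1, #3}: total 27.
Compare {#3, #4}: total 28.
No size-2 selection does better; minimum is 20.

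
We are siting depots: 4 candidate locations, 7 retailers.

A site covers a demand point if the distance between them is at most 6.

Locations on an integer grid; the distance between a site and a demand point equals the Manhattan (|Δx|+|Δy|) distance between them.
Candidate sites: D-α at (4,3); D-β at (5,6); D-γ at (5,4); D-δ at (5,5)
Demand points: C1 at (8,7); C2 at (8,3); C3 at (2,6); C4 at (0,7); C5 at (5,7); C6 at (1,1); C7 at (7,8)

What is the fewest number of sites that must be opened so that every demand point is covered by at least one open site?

2

Coverage sets (demand points within 6 of each site):
  D-α: {C2, C3, C5, C6}
  D-β: {C1, C2, C3, C4, C5, C7}
  D-γ: {C1, C2, C3, C5, C7}
  D-δ: {C1, C2, C3, C5, C7}
No single site covers all 7 demand points.
But {D-α, D-β} covers everything, so the minimum is 2.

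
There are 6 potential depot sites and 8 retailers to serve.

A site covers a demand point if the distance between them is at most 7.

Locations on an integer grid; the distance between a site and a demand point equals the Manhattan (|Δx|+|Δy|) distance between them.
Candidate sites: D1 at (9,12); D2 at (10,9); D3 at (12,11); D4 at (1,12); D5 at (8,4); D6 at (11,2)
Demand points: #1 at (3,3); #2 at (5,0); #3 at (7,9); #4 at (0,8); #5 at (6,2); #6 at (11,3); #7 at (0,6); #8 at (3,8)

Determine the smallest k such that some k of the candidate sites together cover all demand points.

2

Coverage sets (demand points within 7 of each site):
  D1: {#3}
  D2: {#3, #6}
  D3: {#3}
  D4: {#4, #7, #8}
  D5: {#1, #2, #3, #5, #6}
  D6: {#5, #6}
No single site covers all 8 demand points.
But {D4, D5} covers everything, so the minimum is 2.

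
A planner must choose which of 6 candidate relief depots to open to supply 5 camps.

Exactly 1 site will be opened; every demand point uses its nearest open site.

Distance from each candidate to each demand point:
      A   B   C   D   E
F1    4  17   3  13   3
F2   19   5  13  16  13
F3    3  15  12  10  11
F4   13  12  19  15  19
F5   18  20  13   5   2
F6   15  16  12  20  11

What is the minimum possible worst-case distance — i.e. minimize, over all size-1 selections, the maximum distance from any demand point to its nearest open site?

15

Open {F3}.
  Farthest demand point is B at distance 15 (to F3); all others are ≤ 15.
With {F1} the worst case is 17.
With {F2} the worst case is 19.
No size-1 selection achieves below 15.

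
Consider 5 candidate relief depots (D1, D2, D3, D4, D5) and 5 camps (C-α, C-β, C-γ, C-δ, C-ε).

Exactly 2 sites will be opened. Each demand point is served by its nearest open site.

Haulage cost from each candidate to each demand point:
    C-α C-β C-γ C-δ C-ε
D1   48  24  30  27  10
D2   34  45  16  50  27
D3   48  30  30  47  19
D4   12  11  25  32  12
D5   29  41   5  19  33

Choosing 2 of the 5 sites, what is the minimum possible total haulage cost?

59

Open {D4, D5}.
  C-α→D4 12, C-β→D4 11, C-γ→D5 5, C-δ→D5 19, C-ε→D4 12  ⇒ total 59.
Compare {D2, D4}: total 83.
Compare {D1, D4}: total 85.
No size-2 selection does better; minimum is 59.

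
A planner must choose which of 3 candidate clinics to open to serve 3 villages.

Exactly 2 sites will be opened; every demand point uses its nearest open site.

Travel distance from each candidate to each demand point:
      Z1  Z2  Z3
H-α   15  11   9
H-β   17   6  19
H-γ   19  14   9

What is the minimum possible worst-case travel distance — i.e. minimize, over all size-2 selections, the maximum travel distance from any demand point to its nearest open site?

Open {H-α, H-β}.
  Farthest demand point is Z1 at travel distance 15 (to H-α); all others are ≤ 15.
With {H-α, H-γ} the worst case is 15.
With {H-β, H-γ} the worst case is 17.
No size-2 selection achieves below 15.

15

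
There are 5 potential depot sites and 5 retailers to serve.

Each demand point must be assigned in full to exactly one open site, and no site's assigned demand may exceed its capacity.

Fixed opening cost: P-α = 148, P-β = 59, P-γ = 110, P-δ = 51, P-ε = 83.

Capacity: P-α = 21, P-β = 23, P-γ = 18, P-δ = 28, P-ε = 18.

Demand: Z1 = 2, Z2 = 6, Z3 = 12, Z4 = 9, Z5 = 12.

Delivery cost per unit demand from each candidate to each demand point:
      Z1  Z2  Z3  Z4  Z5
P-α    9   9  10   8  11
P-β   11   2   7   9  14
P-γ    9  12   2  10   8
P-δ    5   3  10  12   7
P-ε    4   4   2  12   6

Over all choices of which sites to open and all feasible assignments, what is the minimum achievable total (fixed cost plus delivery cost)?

Open {P-δ, P-ε}; cheapest assignment that respects the capacities:
  P-δ (cap 28, load 27): Z2, Z4, Z5 — cost 6×3 + 9×12 + 12×7 = 210
  P-ε (cap 18, load 14): Z1, Z3 — cost 2×4 + 12×2 = 32
  Shipping 242, fixed 134 → total 376.
  Any other capacity-feasible assignment to {P-δ, P-ε} ships for at least 242.
Compare {P-β, P-δ}: its best feasible assignment gives total 387.
Compare {P-β, P-δ, P-ε}: its best feasible assignment gives total 402.
Every other set of open sites that can feasibly serve all demand totals ≥ 387 even under its best assignment. Minimum: 376.

376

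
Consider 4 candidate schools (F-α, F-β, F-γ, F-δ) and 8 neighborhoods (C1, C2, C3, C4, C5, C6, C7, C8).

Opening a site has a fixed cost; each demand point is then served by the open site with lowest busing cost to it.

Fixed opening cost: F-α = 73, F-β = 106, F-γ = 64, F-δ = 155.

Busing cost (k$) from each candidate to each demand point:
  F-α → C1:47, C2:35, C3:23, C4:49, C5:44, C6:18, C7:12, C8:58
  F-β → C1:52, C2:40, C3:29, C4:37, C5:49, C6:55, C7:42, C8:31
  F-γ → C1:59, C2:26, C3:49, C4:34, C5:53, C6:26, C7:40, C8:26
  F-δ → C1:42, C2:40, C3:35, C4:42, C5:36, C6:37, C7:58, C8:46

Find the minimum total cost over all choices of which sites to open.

359

Open {F-α}: assign each demand point to its cheapest open site.
  C1→F-α 47, C2→F-α 35, C3→F-α 23, C4→F-α 49, C5→F-α 44, C6→F-α 18, C7→F-α 12, C8→F-α 58
  busing cost 286, fixed 73 → total 359.
Compare {F-α, F-γ}: busing cost 230 + fixed 137 = 367.
Compare {F-γ}: busing cost 313 + fixed 64 = 377.
Compare {F-α, F-β}: busing cost 247 + fixed 179 = 426.
All other subsets cost ≥ 367. Minimum total cost: 359.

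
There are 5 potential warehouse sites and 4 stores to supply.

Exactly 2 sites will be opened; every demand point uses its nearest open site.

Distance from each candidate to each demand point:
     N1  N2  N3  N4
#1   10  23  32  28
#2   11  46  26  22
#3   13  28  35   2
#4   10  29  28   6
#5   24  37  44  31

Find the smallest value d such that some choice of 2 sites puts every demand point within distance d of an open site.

26

Open {#1, #2}.
  Farthest demand point is N3 at distance 26 (to #2); all others are ≤ 26.
With {#1, #4} the worst case is 28.
With {#2, #3} the worst case is 28.
No size-2 selection achieves below 26.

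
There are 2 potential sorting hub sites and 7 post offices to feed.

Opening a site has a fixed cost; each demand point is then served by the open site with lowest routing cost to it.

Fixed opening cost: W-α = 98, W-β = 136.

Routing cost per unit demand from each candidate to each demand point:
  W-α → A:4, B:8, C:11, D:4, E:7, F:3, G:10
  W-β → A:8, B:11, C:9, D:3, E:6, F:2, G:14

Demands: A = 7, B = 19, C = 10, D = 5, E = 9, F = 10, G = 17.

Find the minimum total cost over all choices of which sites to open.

Open {W-α}: assign each demand point to its cheapest open site.
  A→W-α 7×4=28, B→W-α 19×8=152, C→W-α 10×11=110, D→W-α 5×4=20, E→W-α 9×7=63, F→W-α 10×3=30, G→W-α 17×10=170
  routing cost 573, fixed 98 → total 671.
Compare {W-α, W-β}: routing cost 529 + fixed 234 = 763.
Compare {W-β}: routing cost 682 + fixed 136 = 818.

671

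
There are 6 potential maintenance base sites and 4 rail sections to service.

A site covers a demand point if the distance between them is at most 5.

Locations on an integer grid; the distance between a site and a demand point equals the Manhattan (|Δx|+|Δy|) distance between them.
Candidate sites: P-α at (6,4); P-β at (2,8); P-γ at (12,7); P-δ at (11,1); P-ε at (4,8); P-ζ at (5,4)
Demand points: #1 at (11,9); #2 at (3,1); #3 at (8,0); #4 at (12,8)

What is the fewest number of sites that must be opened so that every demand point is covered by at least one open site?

Coverage sets (demand points within 5 of each site):
  P-α: {}
  P-β: {}
  P-γ: {#1, #4}
  P-δ: {#3}
  P-ε: {}
  P-ζ: {#2}
No 2 sites suffice: every size-2 union leaves at least one demand point uncovered.
But {P-γ, P-δ, P-ζ} covers everything, so the minimum is 3.

3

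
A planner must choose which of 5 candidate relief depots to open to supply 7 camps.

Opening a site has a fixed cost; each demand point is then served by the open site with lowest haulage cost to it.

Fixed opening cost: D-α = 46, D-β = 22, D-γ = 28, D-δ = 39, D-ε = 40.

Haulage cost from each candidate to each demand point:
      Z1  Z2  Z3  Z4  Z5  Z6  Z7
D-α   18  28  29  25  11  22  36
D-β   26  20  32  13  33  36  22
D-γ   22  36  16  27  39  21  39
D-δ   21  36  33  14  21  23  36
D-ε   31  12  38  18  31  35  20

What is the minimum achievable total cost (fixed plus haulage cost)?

197

Open {D-β, D-γ}: assign each demand point to its cheapest open site.
  Z1→D-γ 22, Z2→D-β 20, Z3→D-γ 16, Z4→D-β 13, Z5→D-β 33, Z6→D-γ 21, Z7→D-β 22
  haulage cost 147, fixed 50 → total 197.
Compare {D-α, D-β}: haulage cost 135 + fixed 68 = 203.
Compare {D-β}: haulage cost 182 + fixed 22 = 204.
Compare {D-γ, D-ε}: haulage cost 140 + fixed 68 = 208.
All other subsets cost ≥ 203. Minimum total cost: 197.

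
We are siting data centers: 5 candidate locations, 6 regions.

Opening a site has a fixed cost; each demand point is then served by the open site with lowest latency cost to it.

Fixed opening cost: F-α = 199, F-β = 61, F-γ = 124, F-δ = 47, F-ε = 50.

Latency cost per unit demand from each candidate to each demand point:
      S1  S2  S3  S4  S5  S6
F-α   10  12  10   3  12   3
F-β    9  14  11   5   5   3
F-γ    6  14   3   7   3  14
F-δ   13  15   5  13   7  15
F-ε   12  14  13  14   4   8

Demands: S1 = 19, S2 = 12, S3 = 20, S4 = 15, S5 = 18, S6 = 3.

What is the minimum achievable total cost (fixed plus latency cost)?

Open {F-β, F-γ}: assign each demand point to its cheapest open site.
  S1→F-γ 19×6=114, S2→F-β 12×14=168, S3→F-γ 20×3=60, S4→F-β 15×5=75, S5→F-γ 18×3=54, S6→F-β 3×3=9
  latency cost 480, fixed 185 → total 665.
Compare {F-γ}: latency cost 543 + fixed 124 = 667.
Compare {F-γ, F-ε}: latency cost 525 + fixed 174 = 699.
Compare {F-β, F-γ, F-δ}: latency cost 480 + fixed 232 = 712.
All other subsets cost ≥ 667. Minimum total cost: 665.

665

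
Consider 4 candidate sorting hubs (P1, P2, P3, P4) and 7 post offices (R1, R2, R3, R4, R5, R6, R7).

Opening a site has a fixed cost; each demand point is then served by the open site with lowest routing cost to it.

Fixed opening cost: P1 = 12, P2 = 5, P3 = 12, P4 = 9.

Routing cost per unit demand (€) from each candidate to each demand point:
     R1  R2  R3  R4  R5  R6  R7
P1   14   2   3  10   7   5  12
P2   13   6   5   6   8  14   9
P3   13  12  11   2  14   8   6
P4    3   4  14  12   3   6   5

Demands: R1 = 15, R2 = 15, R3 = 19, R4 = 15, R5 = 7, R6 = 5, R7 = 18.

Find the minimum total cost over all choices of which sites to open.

331

Open {P1, P3, P4}: assign each demand point to its cheapest open site.
  R1→P4 15×3=45, R2→P1 15×2=30, R3→P1 19×3=57, R4→P3 15×2=30, R5→P4 7×3=21, R6→P1 5×5=25, R7→P4 18×5=90
  routing cost 298, fixed 33 → total 331.
Compare {P1, P2, P3, P4}: routing cost 298 + fixed 38 = 336.
Compare {P1, P2, P4}: routing cost 358 + fixed 26 = 384.
Compare {P2, P3, P4}: routing cost 371 + fixed 26 = 397.
All other subsets cost ≥ 336. Minimum total cost: 331.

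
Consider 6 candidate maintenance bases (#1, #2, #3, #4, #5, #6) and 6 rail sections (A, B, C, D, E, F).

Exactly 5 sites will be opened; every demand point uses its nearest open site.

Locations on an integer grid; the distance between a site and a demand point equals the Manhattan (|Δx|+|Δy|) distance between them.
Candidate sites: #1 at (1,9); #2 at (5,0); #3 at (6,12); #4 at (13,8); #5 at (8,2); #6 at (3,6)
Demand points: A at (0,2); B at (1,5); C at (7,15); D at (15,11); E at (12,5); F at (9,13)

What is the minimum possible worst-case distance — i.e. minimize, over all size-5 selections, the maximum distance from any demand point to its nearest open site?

7

Open {#1, #2, #3, #4, #5}.
  Farthest demand point is A at distance 7 (to #2); all others are ≤ 7.
With {#1, #2, #3, #4, #6} the worst case is 7.
With {#1, #3, #4, #5, #6} the worst case is 7.
No size-5 selection achieves below 7.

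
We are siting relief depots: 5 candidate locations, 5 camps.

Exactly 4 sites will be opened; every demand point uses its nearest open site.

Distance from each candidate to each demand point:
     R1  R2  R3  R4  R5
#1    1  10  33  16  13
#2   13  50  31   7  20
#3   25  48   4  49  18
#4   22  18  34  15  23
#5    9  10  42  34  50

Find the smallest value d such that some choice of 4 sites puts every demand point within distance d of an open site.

Open {#1, #2, #3, #4}.
  Farthest demand point is R5 at distance 13 (to #1); all others are ≤ 13.
With {#1, #2, #3, #5} the worst case is 13.
With {#1, #3, #4, #5} the worst case is 15.
No size-4 selection achieves below 13.

13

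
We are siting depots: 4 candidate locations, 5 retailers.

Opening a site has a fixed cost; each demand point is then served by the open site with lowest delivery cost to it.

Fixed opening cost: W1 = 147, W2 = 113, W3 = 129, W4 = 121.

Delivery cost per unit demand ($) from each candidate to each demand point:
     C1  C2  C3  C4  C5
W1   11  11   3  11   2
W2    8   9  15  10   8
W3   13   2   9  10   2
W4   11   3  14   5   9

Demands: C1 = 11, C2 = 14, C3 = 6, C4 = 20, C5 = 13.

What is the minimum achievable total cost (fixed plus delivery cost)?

Open {W1, W4}: assign each demand point to its cheapest open site.
  C1→W1 11×11=121, C2→W4 14×3=42, C3→W1 6×3=18, C4→W4 20×5=100, C5→W1 13×2=26
  delivery cost 307, fixed 268 → total 575.
Compare {W3, W4}: delivery cost 329 + fixed 250 = 579.
Compare {W3}: delivery cost 451 + fixed 129 = 580.
Compare {W4}: delivery cost 464 + fixed 121 = 585.
All other subsets cost ≥ 579. Minimum total cost: 575.

575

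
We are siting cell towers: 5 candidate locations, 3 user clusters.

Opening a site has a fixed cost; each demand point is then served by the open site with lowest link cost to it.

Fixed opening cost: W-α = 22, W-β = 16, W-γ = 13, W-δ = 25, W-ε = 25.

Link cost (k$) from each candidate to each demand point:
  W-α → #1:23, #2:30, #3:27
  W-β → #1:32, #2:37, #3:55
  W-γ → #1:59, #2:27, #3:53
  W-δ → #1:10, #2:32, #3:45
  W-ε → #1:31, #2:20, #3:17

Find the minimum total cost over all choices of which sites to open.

93

Open {W-ε}: assign each demand point to its cheapest open site.
  #1→W-ε 31, #2→W-ε 20, #3→W-ε 17
  link cost 68, fixed 25 → total 93.
Compare {W-δ, W-ε}: link cost 47 + fixed 50 = 97.
Compare {W-α}: link cost 80 + fixed 22 = 102.
Compare {W-γ, W-ε}: link cost 68 + fixed 38 = 106.
All other subsets cost ≥ 97. Minimum total cost: 93.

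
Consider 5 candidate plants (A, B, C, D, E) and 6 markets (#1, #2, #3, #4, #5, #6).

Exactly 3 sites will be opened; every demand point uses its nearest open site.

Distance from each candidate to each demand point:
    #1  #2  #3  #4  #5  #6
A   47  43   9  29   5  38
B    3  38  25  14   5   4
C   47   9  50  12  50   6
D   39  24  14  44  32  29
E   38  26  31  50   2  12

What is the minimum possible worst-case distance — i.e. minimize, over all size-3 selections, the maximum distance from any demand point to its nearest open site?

Open {A, B, C}.
  Farthest demand point is #4 at distance 12 (to C); all others are ≤ 12.
With {B, C, D} the worst case is 14.
With {A, B, D} the worst case is 24.
No size-3 selection achieves below 12.

12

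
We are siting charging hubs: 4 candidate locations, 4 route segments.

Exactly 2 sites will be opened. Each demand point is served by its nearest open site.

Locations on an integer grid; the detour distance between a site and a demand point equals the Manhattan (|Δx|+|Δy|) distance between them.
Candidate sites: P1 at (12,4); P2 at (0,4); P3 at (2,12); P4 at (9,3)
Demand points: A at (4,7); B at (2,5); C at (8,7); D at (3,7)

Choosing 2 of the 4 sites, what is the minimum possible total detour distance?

Open {P2, P4}.
  A→P2 7, B→P2 3, C→P4 5, D→P2 6  ⇒ total 21.
Compare {P1, P2}: total 23.
Compare {P3, P4}: total 25.
No size-2 selection does better; minimum is 21.

21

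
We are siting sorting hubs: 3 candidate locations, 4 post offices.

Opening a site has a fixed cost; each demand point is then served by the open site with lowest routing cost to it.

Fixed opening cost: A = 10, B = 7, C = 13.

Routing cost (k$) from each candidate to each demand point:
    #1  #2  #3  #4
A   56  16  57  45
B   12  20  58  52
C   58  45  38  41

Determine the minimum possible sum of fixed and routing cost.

Open {B, C}: assign each demand point to its cheapest open site.
  #1→B 12, #2→B 20, #3→C 38, #4→C 41
  routing cost 111, fixed 20 → total 131.
Compare {A, B, C}: routing cost 107 + fixed 30 = 137.
Compare {A, B}: routing cost 130 + fixed 17 = 147.
Compare {B}: routing cost 142 + fixed 7 = 149.
All other subsets cost ≥ 137. Minimum total cost: 131.

131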